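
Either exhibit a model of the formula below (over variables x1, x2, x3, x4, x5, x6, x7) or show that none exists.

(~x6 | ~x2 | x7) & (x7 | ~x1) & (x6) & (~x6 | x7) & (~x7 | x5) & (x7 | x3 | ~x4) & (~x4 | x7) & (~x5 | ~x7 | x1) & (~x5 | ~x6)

Unit clause (x6) forces x6 = 1.
Unit clause (x7) forces x7 = 1.
Unit clause (x5) forces x5 = 1.
That conflicts with the unit clause (~x5).

UNSATISFIABLE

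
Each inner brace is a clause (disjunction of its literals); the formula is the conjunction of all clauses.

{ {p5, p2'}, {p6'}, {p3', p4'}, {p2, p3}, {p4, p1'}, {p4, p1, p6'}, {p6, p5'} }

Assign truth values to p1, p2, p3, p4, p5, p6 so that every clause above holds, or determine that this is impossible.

p1: 0, p2: 0, p3: 1, p4: 0, p5: 0, p6: 0

(p6') alone gives p6 = 0.
(p5') alone gives p5 = 0.
(p2') alone gives p2 = 0.
(p3) alone gives p3 = 1.
(p4') alone gives p4 = 0.
(p1') alone gives p1 = 0.
All clauses are satisfied.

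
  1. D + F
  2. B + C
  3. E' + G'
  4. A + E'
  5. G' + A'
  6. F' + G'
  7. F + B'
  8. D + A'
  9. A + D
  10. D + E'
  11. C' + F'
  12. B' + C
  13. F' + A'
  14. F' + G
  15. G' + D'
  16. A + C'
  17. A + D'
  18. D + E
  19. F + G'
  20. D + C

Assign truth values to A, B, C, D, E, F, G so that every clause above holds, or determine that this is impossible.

A: 1; B: 0; C: 1; D: 1; E: 0; F: 0; G: 0

Try D = 1.
Unit clause (G') forces G = 0.
Unit clause (F') forces F = 0.
Unit clause (B') forces B = 0.
Unit clause (C) forces C = 1.
Unit clause (A) forces A = 1.
Every clause is now satisfied; E is unconstrained.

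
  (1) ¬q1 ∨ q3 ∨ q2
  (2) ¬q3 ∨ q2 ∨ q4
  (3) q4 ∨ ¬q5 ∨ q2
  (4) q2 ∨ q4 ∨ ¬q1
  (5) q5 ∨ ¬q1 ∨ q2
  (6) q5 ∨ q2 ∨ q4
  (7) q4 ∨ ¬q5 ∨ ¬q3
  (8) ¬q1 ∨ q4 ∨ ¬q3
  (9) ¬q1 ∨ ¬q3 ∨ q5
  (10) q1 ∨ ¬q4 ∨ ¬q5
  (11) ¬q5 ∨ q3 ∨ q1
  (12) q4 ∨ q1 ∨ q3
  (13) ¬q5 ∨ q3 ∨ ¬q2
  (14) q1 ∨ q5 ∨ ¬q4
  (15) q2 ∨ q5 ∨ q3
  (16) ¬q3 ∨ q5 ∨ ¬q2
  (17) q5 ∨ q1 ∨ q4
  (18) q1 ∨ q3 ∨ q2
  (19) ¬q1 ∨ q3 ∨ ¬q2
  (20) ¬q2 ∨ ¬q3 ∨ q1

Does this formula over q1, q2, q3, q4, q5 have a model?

Yes

Try q1 = True.
Try q3 = True.
Unit clause (q4) forces q4 = True.
Unit clause (q5) forces q5 = True.
Every clause is now satisfied; q2 is unconstrained.
A satisfying assignment: q1 ↦ True; q2 ↦ False; q3 ↦ True; q4 ↦ True; q5 ↦ True.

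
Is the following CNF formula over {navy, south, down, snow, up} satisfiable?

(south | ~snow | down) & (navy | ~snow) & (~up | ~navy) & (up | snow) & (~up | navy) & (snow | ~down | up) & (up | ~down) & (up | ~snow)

Unsatisfiable

Suppose navy = 1.
(~up) alone gives up = 0.
(snow) alone gives snow = 1.
But (~snow) is also a unit clause — contradiction.
Undo navy and try navy = 0.
(~snow) alone gives snow = 0.
(up) alone gives up = 1.
But (~up) is also a unit clause — contradiction.
Either choice for navy ends in contradiction.
No assignment satisfies every clause.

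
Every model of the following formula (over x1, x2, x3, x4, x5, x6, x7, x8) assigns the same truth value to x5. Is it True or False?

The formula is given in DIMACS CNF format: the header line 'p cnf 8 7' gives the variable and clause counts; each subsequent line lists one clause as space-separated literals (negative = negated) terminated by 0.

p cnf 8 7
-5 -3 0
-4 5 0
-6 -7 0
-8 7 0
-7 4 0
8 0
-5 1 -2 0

Suppose x5 = False.
(¬x4) alone gives x4 = False.
(¬x7) alone gives x7 = False.
(¬x8) alone gives x8 = False.
But (x8) is also a unit clause — contradiction.
So every satisfying assignment has x5 = True.

True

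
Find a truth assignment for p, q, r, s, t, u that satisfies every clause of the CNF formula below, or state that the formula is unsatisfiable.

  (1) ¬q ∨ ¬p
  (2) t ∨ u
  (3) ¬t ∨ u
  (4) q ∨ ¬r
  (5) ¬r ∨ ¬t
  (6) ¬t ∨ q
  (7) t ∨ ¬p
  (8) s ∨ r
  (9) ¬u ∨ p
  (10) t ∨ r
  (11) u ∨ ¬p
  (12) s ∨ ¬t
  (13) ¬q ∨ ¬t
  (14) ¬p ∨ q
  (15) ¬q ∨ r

UNSATISFIABLE

Suppose q = False.
The clause (¬r) is unit, so r = False.
The clause (¬t) is unit, so t = False.
That conflicts with the unit clause (t).
Backtrack on q: now try q = True.
The clause (¬p) is unit, so p = False.
The clause (¬u) is unit, so u = False.
The clause (t) is unit, so t = True.
That conflicts with the unit clause (¬t).
Both values of q lead to a conflict.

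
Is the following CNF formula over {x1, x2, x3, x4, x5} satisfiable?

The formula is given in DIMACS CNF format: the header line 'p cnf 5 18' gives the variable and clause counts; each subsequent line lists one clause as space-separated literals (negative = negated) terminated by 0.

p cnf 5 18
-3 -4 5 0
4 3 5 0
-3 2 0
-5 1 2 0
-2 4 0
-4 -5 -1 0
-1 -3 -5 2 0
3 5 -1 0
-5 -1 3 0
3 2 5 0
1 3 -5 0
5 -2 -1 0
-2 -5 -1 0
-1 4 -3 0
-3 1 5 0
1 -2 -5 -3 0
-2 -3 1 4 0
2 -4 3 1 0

Branch on x3: set x3 = False.
Branch on x4: set x4 = True.
Branch on x5: set x5 = False.
Unit clause (¬x1) forces x1 = False.
Unit clause (x2) forces x2 = True.
This assignment satisfies each clause.
A satisfying assignment: x1 ↦ False; x2 ↦ True; x3 ↦ False; x4 ↦ True; x5 ↦ False.

Yes, satisfiable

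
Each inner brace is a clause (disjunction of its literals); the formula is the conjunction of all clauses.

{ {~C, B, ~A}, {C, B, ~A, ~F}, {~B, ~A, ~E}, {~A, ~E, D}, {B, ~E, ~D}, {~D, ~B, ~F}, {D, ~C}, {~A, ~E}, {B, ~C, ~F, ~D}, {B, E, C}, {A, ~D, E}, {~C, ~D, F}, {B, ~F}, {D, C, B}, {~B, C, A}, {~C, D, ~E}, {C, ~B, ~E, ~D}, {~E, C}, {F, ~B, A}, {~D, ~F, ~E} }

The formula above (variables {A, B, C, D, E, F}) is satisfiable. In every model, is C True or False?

Suppose C = 1.
(D) alone gives D = 1.
(F) alone gives F = 1.
(~B) alone gives B = 0.
That conflicts with the unit clause (B).
So every satisfying assignment has C = False.

False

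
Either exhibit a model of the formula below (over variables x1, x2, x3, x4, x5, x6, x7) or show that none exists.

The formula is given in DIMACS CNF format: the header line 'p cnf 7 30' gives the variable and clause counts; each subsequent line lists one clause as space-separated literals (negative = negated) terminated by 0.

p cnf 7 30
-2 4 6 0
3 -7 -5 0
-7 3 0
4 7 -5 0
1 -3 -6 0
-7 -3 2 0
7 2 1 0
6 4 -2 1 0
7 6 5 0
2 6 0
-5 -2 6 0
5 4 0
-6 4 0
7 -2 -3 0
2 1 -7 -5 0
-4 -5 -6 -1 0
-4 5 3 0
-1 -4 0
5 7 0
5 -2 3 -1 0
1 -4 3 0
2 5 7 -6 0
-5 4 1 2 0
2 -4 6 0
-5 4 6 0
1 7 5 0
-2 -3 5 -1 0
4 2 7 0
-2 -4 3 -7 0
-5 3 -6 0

x1 ↦ False, x2 ↦ True, x3 ↦ True, x4 ↦ True, x5 ↦ False, x6 ↦ False, x7 ↦ True

Branch on x7: set x7 = True.
The clause (x3) is unit, so x3 = True.
The clause (x2) is unit, so x2 = True.
Branch on x4: set x4 = True.
The clause (¬x1) is unit, so x1 = False.
The clause (¬x6) is unit, so x6 = False.
The clause (¬x5) is unit, so x5 = False.
This assignment satisfies each clause.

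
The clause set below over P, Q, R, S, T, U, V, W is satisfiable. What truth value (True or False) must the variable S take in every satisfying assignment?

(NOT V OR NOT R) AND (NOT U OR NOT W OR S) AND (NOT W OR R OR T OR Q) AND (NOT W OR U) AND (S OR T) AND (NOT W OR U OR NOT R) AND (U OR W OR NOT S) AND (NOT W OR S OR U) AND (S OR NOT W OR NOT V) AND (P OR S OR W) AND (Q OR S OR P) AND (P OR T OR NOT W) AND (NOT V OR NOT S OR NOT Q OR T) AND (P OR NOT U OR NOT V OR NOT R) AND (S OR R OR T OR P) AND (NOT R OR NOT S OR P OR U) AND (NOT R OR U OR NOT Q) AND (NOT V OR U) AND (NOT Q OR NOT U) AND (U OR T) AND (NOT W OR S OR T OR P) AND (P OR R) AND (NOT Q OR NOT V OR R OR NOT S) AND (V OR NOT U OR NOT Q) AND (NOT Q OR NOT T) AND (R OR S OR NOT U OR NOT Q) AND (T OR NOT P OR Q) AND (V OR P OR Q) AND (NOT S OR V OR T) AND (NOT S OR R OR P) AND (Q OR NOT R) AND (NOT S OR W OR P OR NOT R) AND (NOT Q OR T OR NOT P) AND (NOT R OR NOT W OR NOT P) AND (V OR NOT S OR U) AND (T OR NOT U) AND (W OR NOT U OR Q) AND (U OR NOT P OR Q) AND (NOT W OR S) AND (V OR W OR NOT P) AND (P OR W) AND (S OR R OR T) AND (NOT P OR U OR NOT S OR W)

True

Suppose S = false.
The clause (T) is unit, so T = true.
The clause (NOT Q) is unit, so Q = false.
The clause (P) is unit, so P = true.
The clause (NOT R) is unit, so R = false.
The clause (U) is unit, so U = true.
The clause (NOT W) is unit, so W = false.
That conflicts with the unit clause (W).
So every satisfying assignment has S = True.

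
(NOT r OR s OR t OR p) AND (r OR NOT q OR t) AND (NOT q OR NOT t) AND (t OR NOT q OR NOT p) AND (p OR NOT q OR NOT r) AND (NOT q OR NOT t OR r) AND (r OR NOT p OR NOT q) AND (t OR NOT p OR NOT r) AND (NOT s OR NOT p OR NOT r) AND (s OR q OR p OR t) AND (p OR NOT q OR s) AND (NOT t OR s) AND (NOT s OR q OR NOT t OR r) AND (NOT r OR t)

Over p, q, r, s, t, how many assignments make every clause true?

4

There are 2^5 = 32 truth assignments over (p, q, r, s, t).
Split on s. With s = true, the clauses containing s are satisfied and NOT s drops from the rest; 3 of the 2^4 = 16 assignments to the other variables satisfy what remains.
With s = false, by the same count on the reduced clause set, 1 assignment works.
Total: 3 + 1 = 4.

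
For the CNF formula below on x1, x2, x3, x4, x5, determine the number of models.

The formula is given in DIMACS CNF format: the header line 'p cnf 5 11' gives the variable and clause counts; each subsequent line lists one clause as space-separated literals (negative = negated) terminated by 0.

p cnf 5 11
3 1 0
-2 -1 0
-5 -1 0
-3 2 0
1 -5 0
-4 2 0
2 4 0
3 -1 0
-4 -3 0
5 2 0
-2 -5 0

1

There are 2^5 = 32 truth assignments over (x1, x2, x3, x4, x5).
Split on x2. With x2 = True, the clauses containing x2 are satisfied and ¬x2 drops from the rest; 1 of the 2^4 = 16 assignments to the other variables satisfy what remains.
With x2 = False, by the same count on the reduced clause set, 0 assignments work.
(One model: x1=F, x2=T, x3=T, x4=F, x5=F.)
Total: 1 + 0 = 1.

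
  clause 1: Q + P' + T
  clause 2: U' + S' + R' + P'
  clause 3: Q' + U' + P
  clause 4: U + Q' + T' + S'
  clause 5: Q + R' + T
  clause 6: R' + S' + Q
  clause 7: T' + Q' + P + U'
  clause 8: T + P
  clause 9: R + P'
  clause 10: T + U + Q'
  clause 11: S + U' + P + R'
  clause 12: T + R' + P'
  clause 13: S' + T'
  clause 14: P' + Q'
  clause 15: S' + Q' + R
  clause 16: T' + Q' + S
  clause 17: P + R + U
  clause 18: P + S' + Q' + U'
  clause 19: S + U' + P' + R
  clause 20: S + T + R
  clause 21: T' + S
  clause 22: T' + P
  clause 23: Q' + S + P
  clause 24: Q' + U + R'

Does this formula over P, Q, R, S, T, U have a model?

Case T = 1:
(S') alone gives S = 0.
But (S) is also a unit clause — contradiction.
Undo T and try T = 0.
(P) alone gives P = 1.
(Q) alone gives Q = 1.
But (Q') is also a unit clause — contradiction.
Neither T = 1 nor T = 0 works.
No assignment satisfies every clause.

No, unsatisfiable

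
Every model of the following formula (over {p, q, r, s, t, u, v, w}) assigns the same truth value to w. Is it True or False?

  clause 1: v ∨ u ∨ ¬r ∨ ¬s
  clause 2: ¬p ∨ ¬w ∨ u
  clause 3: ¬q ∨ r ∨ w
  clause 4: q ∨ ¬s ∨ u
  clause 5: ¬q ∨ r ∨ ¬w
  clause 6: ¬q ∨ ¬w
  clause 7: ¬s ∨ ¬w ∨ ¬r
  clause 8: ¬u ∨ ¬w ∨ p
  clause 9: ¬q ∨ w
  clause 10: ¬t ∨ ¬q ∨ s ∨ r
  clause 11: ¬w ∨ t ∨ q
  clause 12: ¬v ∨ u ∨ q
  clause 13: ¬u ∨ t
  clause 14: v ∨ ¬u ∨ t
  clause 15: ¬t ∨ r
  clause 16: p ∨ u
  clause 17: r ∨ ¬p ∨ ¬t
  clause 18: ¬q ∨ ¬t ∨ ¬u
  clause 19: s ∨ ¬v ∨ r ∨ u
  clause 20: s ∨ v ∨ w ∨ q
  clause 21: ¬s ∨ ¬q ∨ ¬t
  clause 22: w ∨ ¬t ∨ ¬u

Suppose w = False.
From the singleton clause (¬q), q = False.
Branch on s: set s = False.
From the singleton clause (v), v = True.
From the singleton clause (u), u = True.
From the singleton clause (t), t = True.
But (¬t) is also a unit clause — contradiction.
Undo s and try s = True.
From the singleton clause (u), u = True.
From the singleton clause (t), t = True.
But (¬t) is also a unit clause — contradiction.
Neither s = True nor s = False works.
So every satisfying assignment has w = True.

True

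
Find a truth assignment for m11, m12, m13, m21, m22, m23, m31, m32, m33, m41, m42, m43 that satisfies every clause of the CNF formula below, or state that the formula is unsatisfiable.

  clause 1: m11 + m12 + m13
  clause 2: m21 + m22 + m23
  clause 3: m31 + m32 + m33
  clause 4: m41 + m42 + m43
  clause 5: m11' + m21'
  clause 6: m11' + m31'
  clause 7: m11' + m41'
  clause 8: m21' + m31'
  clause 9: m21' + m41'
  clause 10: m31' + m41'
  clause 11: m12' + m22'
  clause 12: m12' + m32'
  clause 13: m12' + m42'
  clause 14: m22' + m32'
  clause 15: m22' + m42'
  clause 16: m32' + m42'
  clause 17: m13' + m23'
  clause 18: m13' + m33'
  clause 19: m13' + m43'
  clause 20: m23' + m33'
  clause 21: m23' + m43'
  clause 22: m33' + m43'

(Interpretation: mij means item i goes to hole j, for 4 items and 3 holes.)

UNSATISFIABLE

Case m11 = 0:
Case m12 = 1:
Unit clause (m22') forces m22 = 0.
Unit clause (m32') forces m32 = 0.
Unit clause (m42') forces m42 = 0.
Case m21 = 1:
Unit clause (m31') forces m31 = 0.
Unit clause (m33) forces m33 = 1.
Unit clause (m41') forces m41 = 0.
Unit clause (m43) forces m43 = 1.
Now (m43') is unsatisfied and unit — conflict.
So m21 must be the other value — set m21 = 0.
Unit clause (m23) forces m23 = 1.
Unit clause (m13') forces m13 = 0.
Unit clause (m33') forces m33 = 0.
Unit clause (m31) forces m31 = 1.
Unit clause (m41') forces m41 = 0.
Unit clause (m43) forces m43 = 1.
Now (m43') is unsatisfied and unit — conflict.
Neither m21 = 1 nor m21 = 0 works.
So m12 must be the other value — set m12 = 0.
Unit clause (m13) forces m13 = 1.
Unit clause (m23') forces m23 = 0.
Unit clause (m33') forces m33 = 0.
Unit clause (m43') forces m43 = 0.
Case m21 = 1:
Unit clause (m31') forces m31 = 0.
Unit clause (m32) forces m32 = 1.
Unit clause (m41') forces m41 = 0.
Unit clause (m42) forces m42 = 1.
Now (m42') is unsatisfied and unit — conflict.
So m21 must be the other value — set m21 = 0.
Unit clause (m22) forces m22 = 1.
Unit clause (m32') forces m32 = 0.
Unit clause (m31) forces m31 = 1.
Unit clause (m41') forces m41 = 0.
Unit clause (m42) forces m42 = 1.
Now (m42') is unsatisfied and unit — conflict.
Neither m21 = 1 nor m21 = 0 works.
Neither m12 = 1 nor m12 = 0 works.
So m11 must be the other value — set m11 = 1.
Unit clause (m21') forces m21 = 0.
Unit clause (m31') forces m31 = 0.
Unit clause (m41') forces m41 = 0.
Case m22 = 1:
Unit clause (m12') forces m12 = 0.
Unit clause (m32') forces m32 = 0.
Unit clause (m33) forces m33 = 1.
Unit clause (m42') forces m42 = 0.
Unit clause (m43) forces m43 = 1.
Now (m43') is unsatisfied and unit — conflict.
So m22 must be the other value — set m22 = 0.
Unit clause (m23) forces m23 = 1.
Unit clause (m13') forces m13 = 0.
Unit clause (m33') forces m33 = 0.
Unit clause (m32) forces m32 = 1.
Unit clause (m12') forces m12 = 0.
Unit clause (m42') forces m42 = 0.
Unit clause (m43) forces m43 = 1.
Now (m43') is unsatisfied and unit — conflict.
Neither m22 = 1 nor m22 = 0 works.
Neither m11 = 1 nor m11 = 0 works.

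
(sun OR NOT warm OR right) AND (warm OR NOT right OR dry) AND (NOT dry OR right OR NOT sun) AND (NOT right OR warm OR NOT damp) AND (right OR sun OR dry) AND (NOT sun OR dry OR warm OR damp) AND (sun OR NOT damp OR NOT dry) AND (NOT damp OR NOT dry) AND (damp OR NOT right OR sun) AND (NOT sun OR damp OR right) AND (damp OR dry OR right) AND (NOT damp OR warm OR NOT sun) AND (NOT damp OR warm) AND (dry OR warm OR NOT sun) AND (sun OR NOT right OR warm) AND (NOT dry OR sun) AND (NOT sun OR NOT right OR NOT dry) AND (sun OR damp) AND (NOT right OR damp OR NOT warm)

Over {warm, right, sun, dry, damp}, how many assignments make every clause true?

There are 2^5 = 32 truth assignments over (warm, right, sun, dry, damp).
Split on damp. With damp = true, the clauses containing damp are satisfied and NOT damp drops from the rest; 3 of the 2^4 = 16 assignments to the other variables satisfy what remains.
With damp = false, by the same count on the reduced clause set, 0 assignments work.
Total: 3 + 0 = 3.

3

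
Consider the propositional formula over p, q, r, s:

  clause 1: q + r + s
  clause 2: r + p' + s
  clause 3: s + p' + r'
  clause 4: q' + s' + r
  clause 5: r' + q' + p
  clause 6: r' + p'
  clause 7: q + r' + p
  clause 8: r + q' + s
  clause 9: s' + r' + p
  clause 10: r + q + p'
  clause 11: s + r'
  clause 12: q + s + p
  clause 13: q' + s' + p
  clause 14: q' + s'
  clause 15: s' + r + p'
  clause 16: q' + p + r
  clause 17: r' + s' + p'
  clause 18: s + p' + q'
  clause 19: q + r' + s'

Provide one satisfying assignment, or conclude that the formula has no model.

Try r = 0.
Try q = 0.
From the singleton clause (s), s = 1.
From the singleton clause (p'), p = 0.
All clauses are satisfied.

p: 0; q: 0; r: 0; s: 1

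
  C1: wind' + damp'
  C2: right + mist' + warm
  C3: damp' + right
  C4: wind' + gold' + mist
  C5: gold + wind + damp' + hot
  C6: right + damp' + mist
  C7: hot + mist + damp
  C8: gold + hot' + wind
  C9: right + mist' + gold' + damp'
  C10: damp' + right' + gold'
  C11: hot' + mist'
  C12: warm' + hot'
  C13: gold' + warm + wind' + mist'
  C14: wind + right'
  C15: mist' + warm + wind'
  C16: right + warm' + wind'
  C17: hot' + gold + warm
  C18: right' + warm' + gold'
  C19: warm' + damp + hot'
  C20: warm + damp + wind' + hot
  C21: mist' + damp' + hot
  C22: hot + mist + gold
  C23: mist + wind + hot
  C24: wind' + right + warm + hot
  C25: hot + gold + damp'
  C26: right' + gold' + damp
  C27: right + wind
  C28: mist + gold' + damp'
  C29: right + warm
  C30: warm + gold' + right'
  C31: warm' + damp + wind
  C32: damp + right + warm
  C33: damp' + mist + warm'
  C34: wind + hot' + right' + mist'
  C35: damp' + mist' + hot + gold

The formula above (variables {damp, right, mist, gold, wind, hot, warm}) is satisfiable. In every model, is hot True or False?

False

Suppose hot = 1.
From the singleton clause (mist'), mist = 0.
From the singleton clause (warm'), warm = 0.
From the singleton clause (gold), gold = 1.
From the singleton clause (wind'), wind = 0.
From the singleton clause (right'), right = 0.
That conflicts with the unit clause (right).
So every satisfying assignment has hot = False.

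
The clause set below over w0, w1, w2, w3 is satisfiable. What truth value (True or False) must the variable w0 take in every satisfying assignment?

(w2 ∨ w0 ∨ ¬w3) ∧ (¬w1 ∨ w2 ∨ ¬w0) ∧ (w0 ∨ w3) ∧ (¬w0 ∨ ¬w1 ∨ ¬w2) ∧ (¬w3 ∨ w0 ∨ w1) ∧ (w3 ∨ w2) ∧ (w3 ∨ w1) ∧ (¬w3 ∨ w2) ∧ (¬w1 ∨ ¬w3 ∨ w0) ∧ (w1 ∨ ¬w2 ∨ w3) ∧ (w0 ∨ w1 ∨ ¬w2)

True

Suppose w0 = False.
From the singleton clause (w3), w3 = True.
From the singleton clause (w2), w2 = True.
From the singleton clause (w1), w1 = True.
Now (¬w1) is unsatisfied and unit — conflict.
So every satisfying assignment has w0 = True.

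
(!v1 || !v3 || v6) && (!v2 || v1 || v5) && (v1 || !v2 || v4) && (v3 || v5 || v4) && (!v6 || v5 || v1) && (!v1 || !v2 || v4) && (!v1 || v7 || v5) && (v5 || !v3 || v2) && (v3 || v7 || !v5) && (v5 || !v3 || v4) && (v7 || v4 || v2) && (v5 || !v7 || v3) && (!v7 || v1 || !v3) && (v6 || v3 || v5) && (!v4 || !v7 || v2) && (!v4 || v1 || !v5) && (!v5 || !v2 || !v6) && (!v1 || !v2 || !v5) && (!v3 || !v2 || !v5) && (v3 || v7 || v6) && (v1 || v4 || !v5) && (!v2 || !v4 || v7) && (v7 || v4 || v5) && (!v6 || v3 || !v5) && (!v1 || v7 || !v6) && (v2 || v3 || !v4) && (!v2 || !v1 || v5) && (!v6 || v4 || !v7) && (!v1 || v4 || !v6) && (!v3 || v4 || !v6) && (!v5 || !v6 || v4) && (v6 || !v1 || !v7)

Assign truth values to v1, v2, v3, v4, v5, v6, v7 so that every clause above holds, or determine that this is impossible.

Suppose v1 = false.
Suppose v2 = false.
Suppose v6 = false.
Suppose v5 = true.
(!v4) alone gives v4 = false.
But (v4) is also a unit clause — contradiction.
Undo v5 and try v5 = false.
(!v3) alone gives v3 = false.
But (v3) is also a unit clause — contradiction.
Both values of v5 lead to a conflict.
Undo v6 and try v6 = true.
(v5) alone gives v5 = true.
(!v4) alone gives v4 = false.
But (v4) is also a unit clause — contradiction.
Both values of v6 lead to a conflict.
Undo v2 and try v2 = true.
(v5) alone gives v5 = true.
(v4) alone gives v4 = true.
But (!v4) is also a unit clause — contradiction.
Both values of v2 lead to a conflict.
Undo v1 and try v1 = true.
Suppose v3 = false.
Suppose v5 = true.
(v7) alone gives v7 = true.
(!v2) alone gives v2 = false.
(!v4) alone gives v4 = false.
(!v6) alone gives v6 = false.
But (v6) is also a unit clause — contradiction.
Undo v5 and try v5 = false.
(v4) alone gives v4 = true.
(v7) alone gives v7 = true.
But (!v7) is also a unit clause — contradiction.
Both values of v5 lead to a conflict.
Undo v3 and try v3 = true.
(v6) alone gives v6 = true.
(v7) alone gives v7 = true.
(v4) alone gives v4 = true.
(v2) alone gives v2 = true.
(!v5) alone gives v5 = false.
But (v5) is also a unit clause — contradiction.
Both values of v3 lead to a conflict.
Both values of v1 lead to a conflict.

UNSATISFIABLE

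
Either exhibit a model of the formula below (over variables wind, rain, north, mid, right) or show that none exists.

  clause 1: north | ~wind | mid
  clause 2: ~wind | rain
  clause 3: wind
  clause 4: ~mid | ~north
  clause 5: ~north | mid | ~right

The clause (wind) is unit, so wind = 1.
The clause (rain) is unit, so rain = 1.
Try north = 0.
The clause (mid) is unit, so mid = 1.
Every clause is now satisfied; right is unconstrained.

wind=1,  rain=1,  north=0,  mid=1,  right=0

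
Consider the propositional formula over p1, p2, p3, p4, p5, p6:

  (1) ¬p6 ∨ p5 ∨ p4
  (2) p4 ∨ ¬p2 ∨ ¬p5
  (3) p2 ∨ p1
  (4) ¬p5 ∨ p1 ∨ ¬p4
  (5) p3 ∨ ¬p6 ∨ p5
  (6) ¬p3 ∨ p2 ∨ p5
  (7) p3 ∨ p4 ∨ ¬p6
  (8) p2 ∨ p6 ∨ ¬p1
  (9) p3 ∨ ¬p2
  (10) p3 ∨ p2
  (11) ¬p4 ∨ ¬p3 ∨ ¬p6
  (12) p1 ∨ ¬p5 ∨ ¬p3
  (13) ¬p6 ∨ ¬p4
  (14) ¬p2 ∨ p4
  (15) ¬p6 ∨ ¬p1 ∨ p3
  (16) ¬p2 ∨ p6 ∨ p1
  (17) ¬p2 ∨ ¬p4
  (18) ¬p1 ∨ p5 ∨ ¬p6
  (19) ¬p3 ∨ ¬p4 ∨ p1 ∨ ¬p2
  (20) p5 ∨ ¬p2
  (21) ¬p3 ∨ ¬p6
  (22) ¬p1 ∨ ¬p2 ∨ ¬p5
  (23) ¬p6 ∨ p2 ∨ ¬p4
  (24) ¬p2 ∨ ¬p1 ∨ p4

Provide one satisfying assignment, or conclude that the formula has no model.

UNSATISFIABLE

Suppose p2 = True.
From the singleton clause (p3), p3 = True.
From the singleton clause (p4), p4 = True.
Now (¬p4) is unsatisfied and unit — conflict.
So p2 must be the other value — set p2 = False.
From the singleton clause (p1), p1 = True.
From the singleton clause (p6), p6 = True.
From the singleton clause (p3), p3 = True.
Now (¬p3) is unsatisfied and unit — conflict.
Both values of p2 lead to a conflict.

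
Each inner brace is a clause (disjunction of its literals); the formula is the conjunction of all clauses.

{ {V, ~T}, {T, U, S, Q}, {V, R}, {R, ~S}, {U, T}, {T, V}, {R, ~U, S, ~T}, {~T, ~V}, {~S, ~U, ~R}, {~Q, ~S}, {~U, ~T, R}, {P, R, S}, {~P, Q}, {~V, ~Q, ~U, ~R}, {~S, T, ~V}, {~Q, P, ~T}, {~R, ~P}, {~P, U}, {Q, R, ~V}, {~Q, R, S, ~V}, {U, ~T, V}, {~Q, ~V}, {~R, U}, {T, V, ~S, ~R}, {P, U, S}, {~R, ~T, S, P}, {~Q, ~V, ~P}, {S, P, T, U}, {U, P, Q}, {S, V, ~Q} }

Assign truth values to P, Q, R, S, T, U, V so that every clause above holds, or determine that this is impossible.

Try V = 1.
The clause (~T) is unit, so T = 0.
The clause (U) is unit, so U = 1.
The clause (~S) is unit, so S = 0.
The clause (~Q) is unit, so Q = 0.
The clause (~P) is unit, so P = 0.
The clause (R) is unit, so R = 1.
Every clause now holds.

P ↦ 0,  Q ↦ 0,  R ↦ 1,  S ↦ 0,  T ↦ 0,  U ↦ 1,  V ↦ 1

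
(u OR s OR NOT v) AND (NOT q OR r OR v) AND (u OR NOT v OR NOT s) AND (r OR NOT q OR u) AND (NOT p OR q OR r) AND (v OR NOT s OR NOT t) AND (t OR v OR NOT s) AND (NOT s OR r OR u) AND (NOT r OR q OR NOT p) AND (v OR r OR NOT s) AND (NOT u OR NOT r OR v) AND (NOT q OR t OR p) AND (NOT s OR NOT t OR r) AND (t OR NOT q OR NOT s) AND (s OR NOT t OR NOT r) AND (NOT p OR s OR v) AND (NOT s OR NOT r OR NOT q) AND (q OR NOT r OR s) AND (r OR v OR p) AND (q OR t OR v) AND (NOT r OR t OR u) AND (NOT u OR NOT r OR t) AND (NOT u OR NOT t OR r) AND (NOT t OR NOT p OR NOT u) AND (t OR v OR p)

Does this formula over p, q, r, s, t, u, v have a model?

Try u = true.
Try r = true.
From the singleton clause (v), v = true.
From the singleton clause (t), t = true.
From the singleton clause (s), s = true.
From the singleton clause (NOT q), q = false.
From the singleton clause (NOT p), p = false.
All clauses are satisfied.
A satisfying assignment: p ↦ false,  q ↦ false,  r ↦ true,  s ↦ true,  t ↦ true,  u ↦ true,  v ↦ true.

Satisfiable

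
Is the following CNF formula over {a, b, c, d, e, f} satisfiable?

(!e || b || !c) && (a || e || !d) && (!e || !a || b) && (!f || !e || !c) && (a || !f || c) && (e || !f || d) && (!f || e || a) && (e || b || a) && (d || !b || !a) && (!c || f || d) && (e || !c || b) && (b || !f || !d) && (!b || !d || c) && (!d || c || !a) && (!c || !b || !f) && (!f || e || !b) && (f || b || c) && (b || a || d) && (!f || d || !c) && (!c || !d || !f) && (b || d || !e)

Satisfiable

Case e = false:
Case a = false:
Unit clause (!d) forces d = false.
Unit clause (!f) forces f = false.
Unit clause (b) forces b = true.
Unit clause (!c) forces c = false.
Every clause now holds.
A satisfying assignment: a=false,  b=true,  c=false,  d=false,  e=false,  f=false.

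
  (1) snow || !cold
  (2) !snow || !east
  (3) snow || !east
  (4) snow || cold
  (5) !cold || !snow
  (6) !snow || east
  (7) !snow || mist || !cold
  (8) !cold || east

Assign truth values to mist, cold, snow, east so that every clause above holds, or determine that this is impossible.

Try snow = true.
From the singleton clause (!east), east = false.
But (east) is also a unit clause — contradiction.
That branch fails; take snow = false instead.
From the singleton clause (!cold), cold = false.
But (cold) is also a unit clause — contradiction.
Both values of snow lead to a conflict.

UNSATISFIABLE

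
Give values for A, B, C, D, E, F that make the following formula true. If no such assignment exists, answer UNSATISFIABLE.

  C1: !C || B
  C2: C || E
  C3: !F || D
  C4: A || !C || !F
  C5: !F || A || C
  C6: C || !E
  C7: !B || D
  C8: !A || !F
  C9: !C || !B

Case C = false:
(E) alone gives E = true.
Now (!E) is unsatisfied and unit — conflict.
That branch fails; take C = true instead.
(B) alone gives B = true.
Now (!B) is unsatisfied and unit — conflict.
Neither C = true nor C = false works.

UNSATISFIABLE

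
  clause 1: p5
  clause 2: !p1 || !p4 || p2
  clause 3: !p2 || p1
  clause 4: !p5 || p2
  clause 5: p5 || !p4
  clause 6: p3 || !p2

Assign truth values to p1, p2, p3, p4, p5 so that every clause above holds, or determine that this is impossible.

p1 ↦ true,  p2 ↦ true,  p3 ↦ true,  p4 ↦ true,  p5 ↦ true

The clause (p5) is unit, so p5 = true.
The clause (p2) is unit, so p2 = true.
The clause (p1) is unit, so p1 = true.
The clause (p3) is unit, so p3 = true.
No clause remains; p4 is free.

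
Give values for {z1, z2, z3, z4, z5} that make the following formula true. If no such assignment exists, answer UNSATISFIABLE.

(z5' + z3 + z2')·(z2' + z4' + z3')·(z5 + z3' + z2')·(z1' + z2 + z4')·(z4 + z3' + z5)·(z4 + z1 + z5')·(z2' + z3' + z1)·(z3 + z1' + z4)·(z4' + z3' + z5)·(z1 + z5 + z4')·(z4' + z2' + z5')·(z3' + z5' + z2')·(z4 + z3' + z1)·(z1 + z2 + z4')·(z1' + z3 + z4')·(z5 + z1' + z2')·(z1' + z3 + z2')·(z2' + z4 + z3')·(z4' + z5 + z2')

Try z5 = 1.
Try z3 = 1.
(z2') alone gives z2 = 0.
Try z1 = 1.
(z4') alone gives z4 = 0.
Every clause now holds.

z1: 1; z2: 0; z3: 1; z4: 0; z5: 1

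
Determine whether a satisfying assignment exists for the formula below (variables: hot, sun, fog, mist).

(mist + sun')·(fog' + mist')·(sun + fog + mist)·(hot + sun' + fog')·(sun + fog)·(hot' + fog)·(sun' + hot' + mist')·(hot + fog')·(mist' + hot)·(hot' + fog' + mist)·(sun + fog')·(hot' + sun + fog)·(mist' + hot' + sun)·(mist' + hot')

Unsatisfiable

Branch on mist: set mist = 1.
The clause (fog') is unit, so fog = 0.
The clause (sun) is unit, so sun = 1.
The clause (hot') is unit, so hot = 0.
Now (hot) is unsatisfied and unit — conflict.
Undo mist and try mist = 0.
The clause (sun') is unit, so sun = 0.
The clause (fog) is unit, so fog = 1.
Now (fog') is unsatisfied and unit — conflict.
Neither mist = 1 nor mist = 0 works.
No assignment satisfies every clause.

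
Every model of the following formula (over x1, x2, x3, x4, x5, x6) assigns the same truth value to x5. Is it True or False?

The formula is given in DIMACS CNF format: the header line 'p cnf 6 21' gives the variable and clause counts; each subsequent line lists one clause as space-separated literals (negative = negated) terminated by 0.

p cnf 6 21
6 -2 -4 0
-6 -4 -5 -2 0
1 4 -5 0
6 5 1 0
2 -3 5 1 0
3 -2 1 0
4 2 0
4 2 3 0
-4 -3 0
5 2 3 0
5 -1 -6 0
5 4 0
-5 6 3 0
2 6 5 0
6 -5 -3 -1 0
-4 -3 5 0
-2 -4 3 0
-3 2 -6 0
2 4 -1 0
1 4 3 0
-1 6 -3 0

True

Suppose x5 = False.
From the singleton clause (x4), x4 = True.
From the singleton clause (¬x3), x3 = False.
From the singleton clause (x2), x2 = True.
That conflicts with the unit clause (¬x2).
So every satisfying assignment has x5 = True.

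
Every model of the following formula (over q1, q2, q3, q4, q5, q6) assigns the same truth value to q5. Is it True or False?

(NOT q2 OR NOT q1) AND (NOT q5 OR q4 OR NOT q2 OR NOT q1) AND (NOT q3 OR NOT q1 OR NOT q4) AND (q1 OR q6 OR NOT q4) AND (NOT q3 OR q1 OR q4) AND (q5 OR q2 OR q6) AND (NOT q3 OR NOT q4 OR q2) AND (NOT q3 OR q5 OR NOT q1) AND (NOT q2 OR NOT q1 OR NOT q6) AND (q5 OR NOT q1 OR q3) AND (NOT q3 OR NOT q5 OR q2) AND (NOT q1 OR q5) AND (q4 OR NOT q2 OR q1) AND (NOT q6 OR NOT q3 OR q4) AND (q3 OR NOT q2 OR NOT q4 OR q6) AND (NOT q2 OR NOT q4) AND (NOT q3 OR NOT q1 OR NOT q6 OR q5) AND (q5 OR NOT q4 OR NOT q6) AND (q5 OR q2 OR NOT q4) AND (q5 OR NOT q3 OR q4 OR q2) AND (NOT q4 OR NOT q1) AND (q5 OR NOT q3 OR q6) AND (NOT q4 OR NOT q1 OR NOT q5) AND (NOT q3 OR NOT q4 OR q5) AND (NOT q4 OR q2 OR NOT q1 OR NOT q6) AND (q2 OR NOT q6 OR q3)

Suppose q5 = false.
The clause (NOT q1) is unit, so q1 = false.
Try q6 = true.
The clause (NOT q4) is unit, so q4 = false.
The clause (NOT q3) is unit, so q3 = false.
The clause (NOT q2) is unit, so q2 = false.
That conflicts with the unit clause (q2).
So q6 must be the other value — set q6 = false.
The clause (NOT q4) is unit, so q4 = false.
The clause (NOT q3) is unit, so q3 = false.
The clause (q2) is unit, so q2 = true.
That conflicts with the unit clause (NOT q2).
Both values of q6 lead to a conflict.
So every satisfying assignment has q5 = True.

True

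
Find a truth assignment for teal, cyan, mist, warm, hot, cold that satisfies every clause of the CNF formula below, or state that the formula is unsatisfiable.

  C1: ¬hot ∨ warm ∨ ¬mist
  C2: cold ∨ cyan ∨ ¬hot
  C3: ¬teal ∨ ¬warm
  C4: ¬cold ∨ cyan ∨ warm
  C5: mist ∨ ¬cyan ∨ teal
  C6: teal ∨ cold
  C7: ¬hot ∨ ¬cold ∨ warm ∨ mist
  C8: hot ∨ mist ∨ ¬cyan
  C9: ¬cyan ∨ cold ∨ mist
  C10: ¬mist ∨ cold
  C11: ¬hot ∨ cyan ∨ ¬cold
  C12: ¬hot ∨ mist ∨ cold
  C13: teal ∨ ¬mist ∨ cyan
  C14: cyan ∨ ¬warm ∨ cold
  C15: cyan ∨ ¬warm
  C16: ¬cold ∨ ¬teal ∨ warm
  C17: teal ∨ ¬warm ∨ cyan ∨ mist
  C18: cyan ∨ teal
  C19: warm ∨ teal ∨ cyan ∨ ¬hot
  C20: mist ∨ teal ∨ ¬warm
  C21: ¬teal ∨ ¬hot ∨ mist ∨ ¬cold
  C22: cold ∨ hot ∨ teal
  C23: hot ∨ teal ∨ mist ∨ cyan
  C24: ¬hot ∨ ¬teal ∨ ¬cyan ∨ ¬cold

teal: False; cyan: True; mist: True; warm: True; hot: False; cold: True

Suppose teal = False.
Unit clause (cold) forces cold = True.
Unit clause (cyan) forces cyan = True.
Unit clause (mist) forces mist = True.
Suppose hot = False.
No clause remains; warm is free.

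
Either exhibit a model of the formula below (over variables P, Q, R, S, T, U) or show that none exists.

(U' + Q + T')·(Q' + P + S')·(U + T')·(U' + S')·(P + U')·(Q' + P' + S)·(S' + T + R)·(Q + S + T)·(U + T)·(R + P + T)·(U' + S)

UNSATISFIABLE

Suppose U = 1.
(S') alone gives S = 0.
That conflicts with the unit clause (S).
Undo U and try U = 0.
(T') alone gives T = 0.
That conflicts with the unit clause (T).
Either choice for U ends in contradiction.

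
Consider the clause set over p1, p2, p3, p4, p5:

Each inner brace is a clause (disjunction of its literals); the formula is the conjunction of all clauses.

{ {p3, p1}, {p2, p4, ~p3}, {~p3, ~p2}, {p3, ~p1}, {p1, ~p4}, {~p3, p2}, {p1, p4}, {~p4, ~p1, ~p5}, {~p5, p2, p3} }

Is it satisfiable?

Try p3 = 1.
Unit clause (~p2) forces p2 = 0.
Now (p2) is unsatisfied and unit — conflict.
Backtrack on p3: now try p3 = 0.
Unit clause (p1) forces p1 = 1.
Now (~p1) is unsatisfied and unit — conflict.
Either choice for p3 ends in contradiction.
No assignment satisfies every clause.

No, unsatisfiable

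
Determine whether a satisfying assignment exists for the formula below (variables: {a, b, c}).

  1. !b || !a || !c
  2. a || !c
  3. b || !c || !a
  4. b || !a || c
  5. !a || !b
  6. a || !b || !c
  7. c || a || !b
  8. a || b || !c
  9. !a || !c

Suppose a = false.
Unit clause (!c) forces c = false.
Unit clause (!b) forces b = false.
All clauses are satisfied.
A satisfying assignment: a ↦ false, b ↦ false, c ↦ false.

Satisfiable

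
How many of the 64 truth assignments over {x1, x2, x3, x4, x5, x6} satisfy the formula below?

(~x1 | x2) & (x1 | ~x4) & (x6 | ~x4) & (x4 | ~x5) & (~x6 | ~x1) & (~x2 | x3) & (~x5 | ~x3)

7

There are 2^6 = 64 truth assignments over (x1, x2, x3, x4, x5, x6).
Split on x2. With x2 = 1, the clauses containing x2 are satisfied and ~x2 drops from the rest; 3 of the 2^5 = 32 assignments to the other variables satisfy what remains.
With x2 = 0, by the same count on the reduced clause set, 4 assignments work.
Total: 3 + 4 = 7.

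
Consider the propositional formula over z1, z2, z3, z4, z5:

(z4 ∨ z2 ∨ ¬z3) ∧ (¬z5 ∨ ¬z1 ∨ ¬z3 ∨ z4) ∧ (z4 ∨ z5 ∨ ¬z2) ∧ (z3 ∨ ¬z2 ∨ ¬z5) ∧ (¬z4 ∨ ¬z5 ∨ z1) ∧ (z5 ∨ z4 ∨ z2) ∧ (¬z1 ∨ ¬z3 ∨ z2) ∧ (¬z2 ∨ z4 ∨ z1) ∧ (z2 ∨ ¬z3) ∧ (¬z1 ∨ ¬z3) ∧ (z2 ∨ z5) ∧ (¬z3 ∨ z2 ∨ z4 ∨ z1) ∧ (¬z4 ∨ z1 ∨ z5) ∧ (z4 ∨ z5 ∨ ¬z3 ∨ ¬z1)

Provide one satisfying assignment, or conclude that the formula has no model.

z1=False; z2=False; z3=False; z4=False; z5=True

Case z2 = False:
The clause (¬z3) is unit, so z3 = False.
The clause (z5) is unit, so z5 = True.
Case z4 = False:
All clauses hold; z1 can take either value.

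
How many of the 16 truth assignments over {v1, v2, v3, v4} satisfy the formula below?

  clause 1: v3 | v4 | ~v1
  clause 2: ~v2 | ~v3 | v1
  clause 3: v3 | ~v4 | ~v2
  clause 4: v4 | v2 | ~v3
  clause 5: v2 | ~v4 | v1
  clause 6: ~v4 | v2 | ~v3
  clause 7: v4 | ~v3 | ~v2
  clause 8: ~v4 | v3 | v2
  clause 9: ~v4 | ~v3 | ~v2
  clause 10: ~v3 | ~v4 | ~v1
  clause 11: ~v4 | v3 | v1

There are 2^4 = 16 truth assignments over (v1, v2, v3, v4).
Check each against the 11 clauses (columns in the order v1, v2, v3, v4):
  F F F F  ✓ satisfies all
  F F F T  ✗ fails (v2 | ~v4 | v1)
  F F T F  ✗ fails (v4 | v2 | ~v3)
  F F T T  ✗ fails (v2 | ~v4 | v1)
  F T F F  ✓ satisfies all
  F T F T  ✗ fails (v3 | ~v4 | ~v2)
  F T T F  ✗ fails (~v2 | ~v3 | v1)
  F T T T  ✗ fails (~v2 | ~v3 | v1)
  T F F F  ✗ fails (v3 | v4 | ~v1)
  T F F T  ✗ fails (~v4 | v3 | v2)
  T F T F  ✗ fails (v4 | v2 | ~v3)
  T F T T  ✗ fails (~v4 | v2 | ~v3)
  T T F F  ✗ fails (v3 | v4 | ~v1)
  T T F T  ✗ fails (v3 | ~v4 | ~v2)
  T T T F  ✗ fails (v4 | ~v3 | ~v2)
  T T T T  ✗ fails (~v4 | ~v3 | ~v2)
2 of the 16 rows are models.

2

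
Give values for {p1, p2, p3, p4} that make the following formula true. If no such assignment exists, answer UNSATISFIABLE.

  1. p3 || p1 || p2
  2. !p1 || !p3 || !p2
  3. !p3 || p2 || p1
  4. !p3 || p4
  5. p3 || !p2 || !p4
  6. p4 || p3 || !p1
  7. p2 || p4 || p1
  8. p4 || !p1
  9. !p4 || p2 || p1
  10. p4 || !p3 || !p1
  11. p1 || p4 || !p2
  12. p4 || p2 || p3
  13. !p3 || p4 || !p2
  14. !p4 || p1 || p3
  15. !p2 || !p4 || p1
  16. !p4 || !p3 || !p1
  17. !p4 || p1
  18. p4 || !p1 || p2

p1: true, p2: false, p3: false, p4: true

Branch on p3: set p3 = false.
Branch on p1: set p1 = true.
Unit clause (p4) forces p4 = true.
Unit clause (!p2) forces p2 = false.
Every clause now holds.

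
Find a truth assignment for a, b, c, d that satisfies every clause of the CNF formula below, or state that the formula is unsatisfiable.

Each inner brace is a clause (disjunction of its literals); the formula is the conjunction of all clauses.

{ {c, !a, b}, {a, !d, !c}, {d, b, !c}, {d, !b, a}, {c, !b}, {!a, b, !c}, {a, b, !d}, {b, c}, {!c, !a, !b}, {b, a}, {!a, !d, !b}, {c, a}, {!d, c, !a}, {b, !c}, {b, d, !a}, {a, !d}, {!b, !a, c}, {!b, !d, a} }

Suppose c = true.
From the singleton clause (b), b = true.
From the singleton clause (!a), a = false.
From the singleton clause (!d), d = false.
Now (d) is unsatisfied and unit — conflict.
So c must be the other value — set c = false.
From the singleton clause (!b), b = false.
Now (b) is unsatisfied and unit — conflict.
Neither c = true nor c = false works.

UNSATISFIABLE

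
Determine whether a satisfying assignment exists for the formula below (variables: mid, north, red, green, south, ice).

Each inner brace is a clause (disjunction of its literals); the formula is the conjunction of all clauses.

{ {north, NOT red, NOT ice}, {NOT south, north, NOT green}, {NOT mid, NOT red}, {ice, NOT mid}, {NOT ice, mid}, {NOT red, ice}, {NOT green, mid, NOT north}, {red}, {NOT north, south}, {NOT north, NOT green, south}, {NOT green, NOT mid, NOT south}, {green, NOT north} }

(red) alone gives red = true.
(NOT mid) alone gives mid = false.
(NOT ice) alone gives ice = false.
That conflicts with the unit clause (ice).
No assignment satisfies every clause.

No, unsatisfiable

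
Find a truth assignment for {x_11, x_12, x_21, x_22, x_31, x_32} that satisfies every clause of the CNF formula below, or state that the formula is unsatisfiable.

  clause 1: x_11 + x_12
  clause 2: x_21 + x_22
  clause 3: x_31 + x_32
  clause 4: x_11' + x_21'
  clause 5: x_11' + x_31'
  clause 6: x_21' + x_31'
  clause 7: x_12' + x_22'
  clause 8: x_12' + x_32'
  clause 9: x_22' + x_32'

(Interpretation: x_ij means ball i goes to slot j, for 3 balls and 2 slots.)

Try x_11 = 1.
(x_21') alone gives x_21 = 0.
(x_22) alone gives x_22 = 1.
(x_31') alone gives x_31 = 0.
(x_32) alone gives x_32 = 1.
But (x_32') is also a unit clause — contradiction.
Backtrack on x_11: now try x_11 = 0.
(x_12) alone gives x_12 = 1.
(x_22') alone gives x_22 = 0.
(x_21) alone gives x_21 = 1.
(x_31') alone gives x_31 = 0.
(x_32) alone gives x_32 = 1.
But (x_32') is also a unit clause — contradiction.
Either choice for x_11 ends in contradiction.

UNSATISFIABLE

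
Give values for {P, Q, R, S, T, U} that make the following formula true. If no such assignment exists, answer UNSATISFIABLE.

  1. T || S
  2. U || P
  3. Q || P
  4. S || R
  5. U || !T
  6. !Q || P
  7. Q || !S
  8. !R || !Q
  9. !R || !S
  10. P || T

Try T = true.
From the singleton clause (U), U = true.
Try Q = false.
From the singleton clause (P), P = true.
From the singleton clause (!S), S = false.
From the singleton clause (R), R = true.
All clauses are satisfied.

P ↦ true, Q ↦ false, R ↦ true, S ↦ false, T ↦ true, U ↦ true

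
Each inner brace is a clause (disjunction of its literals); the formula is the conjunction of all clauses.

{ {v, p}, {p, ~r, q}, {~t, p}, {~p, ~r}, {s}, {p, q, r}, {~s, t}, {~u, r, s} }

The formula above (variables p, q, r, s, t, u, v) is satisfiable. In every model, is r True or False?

False

Suppose r = 1.
The clause (~p) is unit, so p = 0.
The clause (v) is unit, so v = 1.
The clause (q) is unit, so q = 1.
The clause (~t) is unit, so t = 0.
The clause (s) is unit, so s = 1.
But (~s) is also a unit clause — contradiction.
So every satisfying assignment has r = False.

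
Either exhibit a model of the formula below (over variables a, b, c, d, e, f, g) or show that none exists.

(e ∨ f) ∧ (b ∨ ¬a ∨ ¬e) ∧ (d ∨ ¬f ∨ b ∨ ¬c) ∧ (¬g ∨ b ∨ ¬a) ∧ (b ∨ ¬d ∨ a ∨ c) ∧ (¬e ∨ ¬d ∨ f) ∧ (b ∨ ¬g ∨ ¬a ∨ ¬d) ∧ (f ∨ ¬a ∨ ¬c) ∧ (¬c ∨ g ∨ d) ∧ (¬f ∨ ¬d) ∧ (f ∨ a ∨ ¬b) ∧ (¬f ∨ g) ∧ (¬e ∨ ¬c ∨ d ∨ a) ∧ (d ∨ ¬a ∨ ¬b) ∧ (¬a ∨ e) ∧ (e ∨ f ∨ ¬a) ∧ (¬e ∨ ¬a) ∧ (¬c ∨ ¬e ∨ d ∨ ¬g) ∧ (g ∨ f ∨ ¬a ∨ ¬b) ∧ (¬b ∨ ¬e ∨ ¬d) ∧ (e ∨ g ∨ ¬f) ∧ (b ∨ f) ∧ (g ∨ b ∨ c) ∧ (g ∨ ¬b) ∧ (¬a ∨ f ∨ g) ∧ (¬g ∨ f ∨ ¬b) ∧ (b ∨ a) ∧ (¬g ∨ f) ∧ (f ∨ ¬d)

a: False,  b: True,  c: False,  d: False,  e: True,  f: True,  g: True

Case e = True:
The clause (¬a) is unit, so a = False.
The clause (b) is unit, so b = True.
The clause (f) is unit, so f = True.
The clause (¬d) is unit, so d = False.
The clause (g) is unit, so g = True.
The clause (¬c) is unit, so c = False.
All clauses are satisfied.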